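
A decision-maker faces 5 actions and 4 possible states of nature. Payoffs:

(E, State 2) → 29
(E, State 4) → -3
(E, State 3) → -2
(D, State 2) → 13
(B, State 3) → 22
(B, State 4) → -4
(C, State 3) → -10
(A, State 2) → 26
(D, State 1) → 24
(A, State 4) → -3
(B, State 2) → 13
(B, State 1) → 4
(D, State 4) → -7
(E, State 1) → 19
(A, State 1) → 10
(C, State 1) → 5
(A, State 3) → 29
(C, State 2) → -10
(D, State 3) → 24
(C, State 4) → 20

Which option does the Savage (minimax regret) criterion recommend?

A

Column bests: State 1=24, State 2=29, State 3=29, State 4=20.
A regrets: 14, 3, 0, 23 → max 23
B regrets: 20, 16, 7, 24 → max 24
C regrets: 19, 39, 39, 0 → max 39
D regrets: 0, 16, 5, 27 → max 27
E regrets: 5, 0, 31, 23 → max 31
Smallest max regret = 23 → A.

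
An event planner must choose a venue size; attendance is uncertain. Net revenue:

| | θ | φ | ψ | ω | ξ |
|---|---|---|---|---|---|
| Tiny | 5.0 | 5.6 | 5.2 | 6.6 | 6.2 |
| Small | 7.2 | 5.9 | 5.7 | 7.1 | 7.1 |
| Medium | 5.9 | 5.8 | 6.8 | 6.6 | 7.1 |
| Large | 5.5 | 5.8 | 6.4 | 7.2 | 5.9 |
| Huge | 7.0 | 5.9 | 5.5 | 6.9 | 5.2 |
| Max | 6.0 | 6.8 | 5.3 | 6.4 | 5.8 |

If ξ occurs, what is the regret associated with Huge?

Best payoff under ξ is 7.1.
Regret = 7.1 − 5.2 = 1.9.

1.9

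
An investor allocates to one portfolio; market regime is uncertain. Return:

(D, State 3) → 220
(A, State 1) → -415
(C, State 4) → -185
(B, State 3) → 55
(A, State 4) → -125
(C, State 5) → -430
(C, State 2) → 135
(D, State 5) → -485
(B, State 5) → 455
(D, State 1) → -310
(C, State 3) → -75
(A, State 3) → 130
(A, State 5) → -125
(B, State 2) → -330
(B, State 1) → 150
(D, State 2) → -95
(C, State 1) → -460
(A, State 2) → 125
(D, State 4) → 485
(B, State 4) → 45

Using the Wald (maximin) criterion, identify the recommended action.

Row minima: A=-415, B=-330, C=-460, D=-485
Best worst-case = -330 → B.

B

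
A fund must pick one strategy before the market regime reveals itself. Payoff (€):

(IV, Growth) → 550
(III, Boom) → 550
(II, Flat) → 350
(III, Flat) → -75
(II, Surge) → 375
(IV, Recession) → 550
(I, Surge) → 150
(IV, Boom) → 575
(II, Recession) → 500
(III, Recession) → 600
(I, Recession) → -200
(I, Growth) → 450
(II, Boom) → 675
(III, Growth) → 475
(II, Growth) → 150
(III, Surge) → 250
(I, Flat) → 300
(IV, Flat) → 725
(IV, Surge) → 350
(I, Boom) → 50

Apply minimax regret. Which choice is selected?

IV

Column bests: Recession=600, Flat=725, Growth=550, Boom=675, Surge=375.
I regrets: 800, 425, 100, 625, 225 → max 800
II regrets: 100, 375, 400, 0, 0 → max 400
III regrets: 0, 800, 75, 125, 125 → max 800
IV regrets: 50, 0, 0, 100, 25 → max 100
Smallest max regret = 100 → IV.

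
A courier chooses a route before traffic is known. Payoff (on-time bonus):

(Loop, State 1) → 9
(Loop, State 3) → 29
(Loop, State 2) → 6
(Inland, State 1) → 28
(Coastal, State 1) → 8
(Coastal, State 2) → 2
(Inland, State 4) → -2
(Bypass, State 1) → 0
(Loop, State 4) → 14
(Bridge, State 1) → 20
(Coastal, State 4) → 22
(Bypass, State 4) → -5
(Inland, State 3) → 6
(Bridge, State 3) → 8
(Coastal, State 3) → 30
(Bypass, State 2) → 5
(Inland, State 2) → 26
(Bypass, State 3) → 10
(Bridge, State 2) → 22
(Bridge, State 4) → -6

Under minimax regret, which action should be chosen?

Loop

Column bests: State 1=28, State 2=26, State 3=30, State 4=22.
Bridge regrets: 8, 4, 22, 28 → max 28
Bypass regrets: 28, 21, 20, 27 → max 28
Loop regrets: 19, 20, 1, 8 → max 20
Inland regrets: 0, 0, 24, 24 → max 24
Coastal regrets: 20, 24, 0, 0 → max 24
Smallest max regret = 20 → Loop.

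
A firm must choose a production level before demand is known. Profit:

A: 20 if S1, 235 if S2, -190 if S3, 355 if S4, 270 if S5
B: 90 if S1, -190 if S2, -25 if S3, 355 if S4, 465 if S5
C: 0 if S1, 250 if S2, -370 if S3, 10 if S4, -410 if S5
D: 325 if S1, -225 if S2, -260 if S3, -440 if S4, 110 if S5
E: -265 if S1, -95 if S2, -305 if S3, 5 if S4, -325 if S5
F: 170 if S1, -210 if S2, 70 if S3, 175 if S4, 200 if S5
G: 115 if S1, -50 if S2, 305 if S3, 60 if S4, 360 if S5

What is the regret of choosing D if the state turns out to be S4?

Best payoff under S4 is 355.
Regret = 355 − (-440) = 795.

795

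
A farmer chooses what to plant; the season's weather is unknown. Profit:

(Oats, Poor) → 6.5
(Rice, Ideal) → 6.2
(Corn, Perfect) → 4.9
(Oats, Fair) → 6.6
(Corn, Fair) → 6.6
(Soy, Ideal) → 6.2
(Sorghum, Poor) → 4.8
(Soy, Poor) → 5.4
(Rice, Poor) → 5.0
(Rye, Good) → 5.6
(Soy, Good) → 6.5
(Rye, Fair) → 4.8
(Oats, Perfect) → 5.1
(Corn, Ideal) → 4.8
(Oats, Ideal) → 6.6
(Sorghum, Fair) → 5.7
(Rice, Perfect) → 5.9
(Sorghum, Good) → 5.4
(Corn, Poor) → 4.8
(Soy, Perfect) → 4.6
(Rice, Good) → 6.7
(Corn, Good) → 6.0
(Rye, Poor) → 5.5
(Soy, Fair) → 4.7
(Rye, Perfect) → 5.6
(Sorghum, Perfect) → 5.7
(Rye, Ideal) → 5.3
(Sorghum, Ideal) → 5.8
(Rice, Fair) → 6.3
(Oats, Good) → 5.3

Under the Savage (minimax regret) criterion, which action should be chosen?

Column bests: Poor=6.5, Fair=6.6, Good=6.7, Ideal=6.6, Perfect=5.9.
Rice regrets: 1.5, 0.3, 0.0, 0.4, 0.0 → max 1.5
Sorghum regrets: 1.7, 0.9, 1.3, 0.8, 0.2 → max 1.7
Corn regrets: 1.7, 0.0, 0.7, 1.8, 1.0 → max 1.8
Soy regrets: 1.1, 1.9, 0.2, 0.4, 1.3 → max 1.9
Oats regrets: 0.0, 0.0, 1.4, 0.0, 0.8 → max 1.4
Rye regrets: 1.0, 1.8, 1.1, 1.3, 0.3 → max 1.8
Smallest max regret = 1.4 → Oats.

Oats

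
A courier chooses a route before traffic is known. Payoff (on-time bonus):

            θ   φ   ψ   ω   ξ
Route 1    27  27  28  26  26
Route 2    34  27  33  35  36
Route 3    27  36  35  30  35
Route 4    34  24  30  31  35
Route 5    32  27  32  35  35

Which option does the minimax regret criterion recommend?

Column bests: θ=34, φ=36, ψ=35, ω=35, ξ=36.
Route 1 regrets: 7, 9, 7, 9, 10 → max 10
Route 2 regrets: 0, 9, 2, 0, 0 → max 9
Route 3 regrets: 7, 0, 0, 5, 1 → max 7
Route 4 regrets: 0, 12, 5, 4, 1 → max 12
Route 5 regrets: 2, 9, 3, 0, 1 → max 9
Smallest max regret = 7 → Route 3.

Route 3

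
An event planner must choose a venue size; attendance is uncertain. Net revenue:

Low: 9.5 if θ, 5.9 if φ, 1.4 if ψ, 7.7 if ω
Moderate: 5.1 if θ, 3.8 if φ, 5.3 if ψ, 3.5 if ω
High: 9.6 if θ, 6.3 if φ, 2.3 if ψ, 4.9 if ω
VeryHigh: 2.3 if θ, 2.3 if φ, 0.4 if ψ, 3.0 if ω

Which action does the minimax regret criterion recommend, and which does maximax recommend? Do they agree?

Column bests: θ=9.6, φ=6.3, ψ=5.3, ω=7.7.
Low regrets: 0.1, 0.4, 3.9, 0.0 → max 3.9
Moderate regrets: 4.5, 2.5, 0.0, 4.2 → max 4.5
High regrets: 0.0, 0.0, 3.0, 2.8 → max 3.0
VeryHigh regrets: 7.3, 4.0, 4.9, 4.7 → max 7.3
Smallest max regret = 3.0 → High.
Row maxima: Low=9.5, Moderate=5.3, High=9.6, VeryHigh=3.0
Best best-case = 9.6 → High.

minimax regret → High; maximax → High (agree)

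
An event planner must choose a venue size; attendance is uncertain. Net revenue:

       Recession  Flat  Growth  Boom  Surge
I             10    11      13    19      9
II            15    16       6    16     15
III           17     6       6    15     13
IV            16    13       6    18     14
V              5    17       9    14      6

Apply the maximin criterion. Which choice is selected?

Row minima: I=9, II=6, III=6, IV=6, V=5
Best worst-case = 9 → I.

I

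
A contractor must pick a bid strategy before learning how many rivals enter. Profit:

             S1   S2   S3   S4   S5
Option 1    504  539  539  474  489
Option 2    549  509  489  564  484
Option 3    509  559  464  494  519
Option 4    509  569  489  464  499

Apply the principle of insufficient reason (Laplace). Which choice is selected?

Row averages: Option 1=509, Option 2=519, Option 3=509, Option 4=506
Highest average = 519 → Option 2.

Option 2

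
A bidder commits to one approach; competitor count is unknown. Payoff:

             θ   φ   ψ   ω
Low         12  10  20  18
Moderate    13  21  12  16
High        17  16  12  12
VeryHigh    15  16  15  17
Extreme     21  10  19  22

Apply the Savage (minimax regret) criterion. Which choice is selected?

Column bests: θ=21, φ=21, ψ=20, ω=22.
Low regrets: 9, 11, 0, 4 → max 11
Moderate regrets: 8, 0, 8, 6 → max 8
High regrets: 4, 5, 8, 10 → max 10
VeryHigh regrets: 6, 5, 5, 5 → max 6
Extreme regrets: 0, 11, 1, 0 → max 11
Smallest max regret = 6 → VeryHigh.

VeryHigh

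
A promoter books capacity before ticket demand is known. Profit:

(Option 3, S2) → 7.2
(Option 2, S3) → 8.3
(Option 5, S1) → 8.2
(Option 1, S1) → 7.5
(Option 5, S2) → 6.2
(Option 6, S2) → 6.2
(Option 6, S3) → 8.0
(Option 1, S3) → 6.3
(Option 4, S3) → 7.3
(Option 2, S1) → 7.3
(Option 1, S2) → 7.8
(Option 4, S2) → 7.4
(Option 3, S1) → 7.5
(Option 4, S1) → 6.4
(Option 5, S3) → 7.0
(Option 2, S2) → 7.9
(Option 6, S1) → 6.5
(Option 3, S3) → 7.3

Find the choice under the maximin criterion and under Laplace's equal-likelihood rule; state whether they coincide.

Row minima: Option 1=6.3, Option 2=7.3, Option 3=7.2, Option 4=6.4, Option 5=6.2, Option 6=6.2
Best worst-case = 7.3 → Option 2.
Row averages: Option 1=7.2, Option 2=47/6, Option 3=22/3, Option 4=211/30, Option 5=107/15, Option 6=6.9
Highest average = 47/6 → Option 2.

maximin → Option 2; laplace → Option 2 (agree)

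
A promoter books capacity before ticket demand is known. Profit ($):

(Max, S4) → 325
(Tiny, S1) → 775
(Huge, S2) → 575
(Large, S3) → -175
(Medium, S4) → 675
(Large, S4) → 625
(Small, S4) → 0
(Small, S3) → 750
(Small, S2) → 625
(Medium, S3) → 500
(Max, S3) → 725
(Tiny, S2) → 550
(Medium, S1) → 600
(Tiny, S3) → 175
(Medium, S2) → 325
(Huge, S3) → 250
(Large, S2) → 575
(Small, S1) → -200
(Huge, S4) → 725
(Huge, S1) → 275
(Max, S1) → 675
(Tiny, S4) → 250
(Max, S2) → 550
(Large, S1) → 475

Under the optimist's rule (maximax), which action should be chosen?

Row maxima: Tiny=775, Small=750, Medium=675, Large=625, Huge=725, Max=725
Best best-case = 775 → Tiny.

Tiny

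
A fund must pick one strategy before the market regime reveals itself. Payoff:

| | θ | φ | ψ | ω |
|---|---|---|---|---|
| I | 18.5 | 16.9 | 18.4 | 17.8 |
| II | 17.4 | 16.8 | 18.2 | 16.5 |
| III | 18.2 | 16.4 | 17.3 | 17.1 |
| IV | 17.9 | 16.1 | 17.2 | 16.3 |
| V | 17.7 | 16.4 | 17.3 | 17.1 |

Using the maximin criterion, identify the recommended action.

Row minima: I=16.9, II=16.5, III=16.4, IV=16.1, V=16.4
Best worst-case = 16.9 → I.

I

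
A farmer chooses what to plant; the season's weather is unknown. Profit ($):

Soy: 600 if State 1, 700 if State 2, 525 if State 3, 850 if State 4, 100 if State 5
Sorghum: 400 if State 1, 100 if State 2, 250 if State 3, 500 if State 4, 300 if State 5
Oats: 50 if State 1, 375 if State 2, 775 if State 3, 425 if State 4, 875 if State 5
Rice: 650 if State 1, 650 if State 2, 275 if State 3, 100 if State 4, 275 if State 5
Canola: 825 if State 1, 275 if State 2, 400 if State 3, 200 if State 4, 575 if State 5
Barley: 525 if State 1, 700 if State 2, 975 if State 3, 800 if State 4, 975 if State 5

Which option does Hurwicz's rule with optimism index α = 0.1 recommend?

Barley

Soy: 0.1·850 + 0.9·100 = 175
Sorghum: 0.1·500 + 0.9·100 = 140
Oats: 0.1·875 + 0.9·50 = 132.5
Rice: 0.1·650 + 0.9·100 = 155
Canola: 0.1·825 + 0.9·200 = 262.5
Barley: 0.1·975 + 0.9·525 = 570
Highest Hurwicz score = 570 → Barley.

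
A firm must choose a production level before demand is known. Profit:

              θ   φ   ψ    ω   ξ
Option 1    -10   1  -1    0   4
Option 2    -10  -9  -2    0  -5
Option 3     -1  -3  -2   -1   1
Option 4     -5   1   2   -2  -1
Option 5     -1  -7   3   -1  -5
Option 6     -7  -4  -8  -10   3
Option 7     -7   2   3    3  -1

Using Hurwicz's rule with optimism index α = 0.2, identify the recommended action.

Option 3

Option 1: 0.2·4 + 0.8·(-10) = -7.2
Option 2: 0.2·0 + 0.8·(-10) = -8
Option 3: 0.2·1 + 0.8·(-3) = -2.2
Option 4: 0.2·2 + 0.8·(-5) = -3.6
Option 5: 0.2·3 + 0.8·(-7) = -5
Option 6: 0.2·3 + 0.8·(-10) = -7.4
Option 7: 0.2·3 + 0.8·(-7) = -5
Highest Hurwicz score = -2.2 → Option 3.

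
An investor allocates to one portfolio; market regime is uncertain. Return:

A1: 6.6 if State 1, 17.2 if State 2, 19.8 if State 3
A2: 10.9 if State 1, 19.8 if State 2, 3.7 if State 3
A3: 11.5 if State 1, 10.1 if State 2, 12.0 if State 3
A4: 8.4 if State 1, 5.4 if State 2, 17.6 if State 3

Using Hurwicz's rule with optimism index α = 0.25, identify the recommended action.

A1: 0.25·19.8 + 0.75·6.6 = 9.9
A2: 0.25·19.8 + 0.75·3.7 = 7.725
A3: 0.25·12.0 + 0.75·10.1 = 10.575
A4: 0.25·17.6 + 0.75·5.4 = 8.45
Highest Hurwicz score = 10.575 → A3.

A3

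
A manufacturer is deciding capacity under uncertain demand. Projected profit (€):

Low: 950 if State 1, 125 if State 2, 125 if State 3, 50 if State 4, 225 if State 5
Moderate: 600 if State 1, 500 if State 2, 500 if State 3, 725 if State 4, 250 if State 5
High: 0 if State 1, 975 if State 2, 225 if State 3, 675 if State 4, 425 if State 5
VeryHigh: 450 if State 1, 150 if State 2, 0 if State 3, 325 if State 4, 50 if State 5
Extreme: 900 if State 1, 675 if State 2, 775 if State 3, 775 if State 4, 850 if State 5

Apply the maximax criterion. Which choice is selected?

High

Row maxima: Low=950, Moderate=725, High=975, VeryHigh=450, Extreme=900
Best best-case = 975 → High.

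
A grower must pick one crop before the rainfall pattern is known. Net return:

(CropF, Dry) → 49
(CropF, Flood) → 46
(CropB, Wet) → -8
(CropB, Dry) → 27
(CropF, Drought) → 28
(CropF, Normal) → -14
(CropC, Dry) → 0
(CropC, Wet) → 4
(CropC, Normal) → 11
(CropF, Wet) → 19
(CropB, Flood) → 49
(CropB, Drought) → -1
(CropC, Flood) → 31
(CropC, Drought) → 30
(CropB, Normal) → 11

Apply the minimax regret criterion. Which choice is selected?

CropF

Column bests: Drought=30, Dry=49, Normal=11, Wet=19, Flood=49.
CropB regrets: 31, 22, 0, 27, 0 → max 31
CropF regrets: 2, 0, 25, 0, 3 → max 25
CropC regrets: 0, 49, 0, 15, 18 → max 49
Smallest max regret = 25 → CropF.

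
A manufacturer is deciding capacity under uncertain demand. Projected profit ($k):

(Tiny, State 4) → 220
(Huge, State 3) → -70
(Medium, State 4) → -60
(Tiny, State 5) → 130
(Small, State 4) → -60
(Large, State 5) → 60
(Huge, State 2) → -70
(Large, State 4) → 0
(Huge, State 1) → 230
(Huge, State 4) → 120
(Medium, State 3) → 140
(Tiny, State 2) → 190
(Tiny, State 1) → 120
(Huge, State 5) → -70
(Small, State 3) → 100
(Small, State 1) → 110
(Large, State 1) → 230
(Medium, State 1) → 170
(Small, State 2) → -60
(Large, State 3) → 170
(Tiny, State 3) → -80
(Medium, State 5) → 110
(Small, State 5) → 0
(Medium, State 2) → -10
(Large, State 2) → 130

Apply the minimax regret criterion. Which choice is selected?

Column bests: State 1=230, State 2=190, State 3=170, State 4=220, State 5=130.
Tiny regrets: 110, 0, 250, 0, 0 → max 250
Small regrets: 120, 250, 70, 280, 130 → max 280
Medium regrets: 60, 200, 30, 280, 20 → max 280
Large regrets: 0, 60, 0, 220, 70 → max 220
Huge regrets: 0, 260, 240, 100, 200 → max 260
Smallest max regret = 220 → Large.

Large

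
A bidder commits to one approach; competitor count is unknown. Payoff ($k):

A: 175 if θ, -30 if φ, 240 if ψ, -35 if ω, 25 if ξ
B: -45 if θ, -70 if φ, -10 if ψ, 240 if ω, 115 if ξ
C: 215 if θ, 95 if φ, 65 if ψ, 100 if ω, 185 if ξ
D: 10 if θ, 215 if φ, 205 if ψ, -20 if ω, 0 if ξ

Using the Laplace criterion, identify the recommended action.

Row averages: A=75, B=46, C=132, D=82
Highest average = 132 → C.

C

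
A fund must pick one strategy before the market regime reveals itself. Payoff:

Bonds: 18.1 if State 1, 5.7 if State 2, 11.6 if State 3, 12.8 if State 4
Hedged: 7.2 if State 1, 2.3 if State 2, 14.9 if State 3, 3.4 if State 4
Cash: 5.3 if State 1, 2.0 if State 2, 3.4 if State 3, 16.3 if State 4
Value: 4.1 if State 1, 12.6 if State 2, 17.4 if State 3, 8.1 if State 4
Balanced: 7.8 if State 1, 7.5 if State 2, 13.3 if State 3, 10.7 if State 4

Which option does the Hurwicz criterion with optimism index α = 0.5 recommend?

Bonds

Bonds: 0.5·18.1 + 0.5·5.7 = 11.9
Hedged: 0.5·14.9 + 0.5·2.3 = 8.6
Cash: 0.5·16.3 + 0.5·2.0 = 9.15
Value: 0.5·17.4 + 0.5·4.1 = 10.75
Balanced: 0.5·13.3 + 0.5·7.5 = 10.4
Highest Hurwicz score = 11.9 → Bonds.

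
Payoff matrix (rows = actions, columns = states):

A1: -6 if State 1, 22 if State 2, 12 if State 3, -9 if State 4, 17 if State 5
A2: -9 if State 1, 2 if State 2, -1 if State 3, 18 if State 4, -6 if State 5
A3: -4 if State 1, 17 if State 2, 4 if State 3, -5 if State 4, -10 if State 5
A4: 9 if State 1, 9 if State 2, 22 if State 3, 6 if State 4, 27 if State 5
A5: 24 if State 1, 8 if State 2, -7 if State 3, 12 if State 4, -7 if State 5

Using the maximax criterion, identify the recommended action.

A4

Row maxima: A1=22, A2=18, A3=17, A4=27, A5=24
Best best-case = 27 → A4.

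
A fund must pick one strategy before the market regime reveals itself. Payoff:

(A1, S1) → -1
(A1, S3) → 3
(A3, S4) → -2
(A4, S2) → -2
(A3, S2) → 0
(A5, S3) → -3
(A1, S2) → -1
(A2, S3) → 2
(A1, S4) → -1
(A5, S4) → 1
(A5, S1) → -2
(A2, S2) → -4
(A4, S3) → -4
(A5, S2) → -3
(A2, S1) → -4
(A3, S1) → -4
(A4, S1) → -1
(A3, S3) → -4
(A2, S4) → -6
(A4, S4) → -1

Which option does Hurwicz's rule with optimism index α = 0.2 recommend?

A1

A1: 0.2·3 + 0.8·(-1) = -0.2
A2: 0.2·2 + 0.8·(-6) = -4.4
A3: 0.2·0 + 0.8·(-4) = -3.2
A4: 0.2·(-1) + 0.8·(-4) = -3.4
A5: 0.2·1 + 0.8·(-3) = -2.2
Highest Hurwicz score = -0.2 → A1.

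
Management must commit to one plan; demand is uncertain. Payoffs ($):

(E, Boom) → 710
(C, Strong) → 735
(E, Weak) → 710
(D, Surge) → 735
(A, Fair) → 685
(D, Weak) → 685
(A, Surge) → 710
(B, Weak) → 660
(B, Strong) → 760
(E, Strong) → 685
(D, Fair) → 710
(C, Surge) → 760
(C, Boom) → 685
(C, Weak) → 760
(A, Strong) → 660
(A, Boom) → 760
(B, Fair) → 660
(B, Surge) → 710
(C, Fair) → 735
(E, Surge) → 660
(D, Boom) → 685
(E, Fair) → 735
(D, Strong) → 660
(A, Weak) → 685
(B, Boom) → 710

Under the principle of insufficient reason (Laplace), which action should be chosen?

C

Row averages: A=700, B=700, C=735, D=695, E=700
Highest average = 735 → C.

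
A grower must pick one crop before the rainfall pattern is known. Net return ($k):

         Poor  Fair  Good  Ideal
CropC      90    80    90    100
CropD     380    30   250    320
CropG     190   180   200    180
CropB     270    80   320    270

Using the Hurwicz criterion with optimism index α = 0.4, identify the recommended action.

CropG

CropC: 0.4·100 + 0.6·80 = 88
CropD: 0.4·380 + 0.6·30 = 170
CropG: 0.4·200 + 0.6·180 = 188
CropB: 0.4·320 + 0.6·80 = 176
Highest Hurwicz score = 188 → CropG.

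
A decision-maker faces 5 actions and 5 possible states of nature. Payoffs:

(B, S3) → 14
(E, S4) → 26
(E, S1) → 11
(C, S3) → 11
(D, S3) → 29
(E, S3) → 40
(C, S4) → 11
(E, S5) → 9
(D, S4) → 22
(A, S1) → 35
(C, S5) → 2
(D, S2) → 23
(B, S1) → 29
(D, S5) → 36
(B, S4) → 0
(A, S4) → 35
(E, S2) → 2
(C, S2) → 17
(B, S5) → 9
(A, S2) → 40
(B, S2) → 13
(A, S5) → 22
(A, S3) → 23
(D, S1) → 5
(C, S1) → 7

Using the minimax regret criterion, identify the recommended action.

A

Column bests: S1=35, S2=40, S3=40, S4=35, S5=36.
A regrets: 0, 0, 17, 0, 14 → max 17
B regrets: 6, 27, 26, 35, 27 → max 35
C regrets: 28, 23, 29, 24, 34 → max 34
D regrets: 30, 17, 11, 13, 0 → max 30
E regrets: 24, 38, 0, 9, 27 → max 38
Smallest max regret = 17 → A.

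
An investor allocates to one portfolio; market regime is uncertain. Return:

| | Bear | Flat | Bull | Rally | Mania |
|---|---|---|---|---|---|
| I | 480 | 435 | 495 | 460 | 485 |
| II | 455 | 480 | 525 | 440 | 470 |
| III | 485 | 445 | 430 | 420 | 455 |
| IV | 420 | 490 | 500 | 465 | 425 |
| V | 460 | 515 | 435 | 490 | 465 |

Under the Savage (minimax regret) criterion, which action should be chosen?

Column bests: Bear=485, Flat=515, Bull=525, Rally=490, Mania=485.
I regrets: 5, 80, 30, 30, 0 → max 80
II regrets: 30, 35, 0, 50, 15 → max 50
III regrets: 0, 70, 95, 70, 30 → max 95
IV regrets: 65, 25, 25, 25, 60 → max 65
V regrets: 25, 0, 90, 0, 20 → max 90
Smallest max regret = 50 → II.

II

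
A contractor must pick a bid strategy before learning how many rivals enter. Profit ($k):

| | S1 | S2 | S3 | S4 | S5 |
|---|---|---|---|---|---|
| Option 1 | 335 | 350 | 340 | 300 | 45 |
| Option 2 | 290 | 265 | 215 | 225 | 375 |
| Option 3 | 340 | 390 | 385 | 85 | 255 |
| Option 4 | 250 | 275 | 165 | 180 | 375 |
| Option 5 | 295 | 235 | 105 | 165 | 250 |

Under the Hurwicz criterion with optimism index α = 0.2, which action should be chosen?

Option 1: 0.2·350 + 0.8·45 = 106
Option 2: 0.2·375 + 0.8·215 = 247
Option 3: 0.2·390 + 0.8·85 = 146
Option 4: 0.2·375 + 0.8·165 = 207
Option 5: 0.2·295 + 0.8·105 = 143
Highest Hurwicz score = 247 → Option 2.

Option 2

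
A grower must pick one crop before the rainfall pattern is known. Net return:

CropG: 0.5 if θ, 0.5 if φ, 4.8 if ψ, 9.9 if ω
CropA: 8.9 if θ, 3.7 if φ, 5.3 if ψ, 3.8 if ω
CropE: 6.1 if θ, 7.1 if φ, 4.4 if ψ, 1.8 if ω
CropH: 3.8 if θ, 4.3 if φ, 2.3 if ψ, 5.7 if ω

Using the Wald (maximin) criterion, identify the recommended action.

CropA

Row minima: CropG=0.5, CropA=3.7, CropE=1.8, CropH=2.3
Best worst-case = 3.7 → CropA.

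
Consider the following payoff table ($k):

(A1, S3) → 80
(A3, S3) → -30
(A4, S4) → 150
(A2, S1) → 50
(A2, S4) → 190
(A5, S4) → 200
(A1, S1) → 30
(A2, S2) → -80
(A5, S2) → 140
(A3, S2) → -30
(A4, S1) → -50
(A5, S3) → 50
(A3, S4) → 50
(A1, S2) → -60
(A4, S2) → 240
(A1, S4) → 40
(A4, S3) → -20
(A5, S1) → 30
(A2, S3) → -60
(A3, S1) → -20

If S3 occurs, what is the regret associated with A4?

100

Best payoff under S3 is 80.
Regret = 80 − (-20) = 100.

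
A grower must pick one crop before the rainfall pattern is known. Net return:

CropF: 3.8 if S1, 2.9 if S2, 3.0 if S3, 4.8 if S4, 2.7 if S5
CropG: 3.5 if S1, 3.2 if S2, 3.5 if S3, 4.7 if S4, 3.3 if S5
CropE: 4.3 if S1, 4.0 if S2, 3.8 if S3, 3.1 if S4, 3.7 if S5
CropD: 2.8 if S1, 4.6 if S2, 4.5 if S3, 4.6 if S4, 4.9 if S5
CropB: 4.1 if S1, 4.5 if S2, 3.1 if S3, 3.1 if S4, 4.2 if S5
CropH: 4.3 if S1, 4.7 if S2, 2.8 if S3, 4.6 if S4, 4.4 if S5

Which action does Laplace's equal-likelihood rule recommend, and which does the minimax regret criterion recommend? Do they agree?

laplace → CropD; minimax regret → CropD (agree)

Row averages: CropF=3.44, CropG=3.64, CropE=3.78, CropD=4.28, CropB=3.8, CropH=4.16
Highest average = 4.28 → CropD.
Column bests: S1=4.3, S2=4.7, S3=4.5, S4=4.8, S5=4.9.
CropF regrets: 0.5, 1.8, 1.5, 0.0, 2.2 → max 2.2
CropG regrets: 0.8, 1.5, 1.0, 0.1, 1.6 → max 1.6
CropE regrets: 0.0, 0.7, 0.7, 1.7, 1.2 → max 1.7
CropD regrets: 1.5, 0.1, 0.0, 0.2, 0.0 → max 1.5
CropB regrets: 0.2, 0.2, 1.4, 1.7, 0.7 → max 1.7
CropH regrets: 0.0, 0.0, 1.7, 0.2, 0.5 → max 1.7
Smallest max regret = 1.5 → CropD.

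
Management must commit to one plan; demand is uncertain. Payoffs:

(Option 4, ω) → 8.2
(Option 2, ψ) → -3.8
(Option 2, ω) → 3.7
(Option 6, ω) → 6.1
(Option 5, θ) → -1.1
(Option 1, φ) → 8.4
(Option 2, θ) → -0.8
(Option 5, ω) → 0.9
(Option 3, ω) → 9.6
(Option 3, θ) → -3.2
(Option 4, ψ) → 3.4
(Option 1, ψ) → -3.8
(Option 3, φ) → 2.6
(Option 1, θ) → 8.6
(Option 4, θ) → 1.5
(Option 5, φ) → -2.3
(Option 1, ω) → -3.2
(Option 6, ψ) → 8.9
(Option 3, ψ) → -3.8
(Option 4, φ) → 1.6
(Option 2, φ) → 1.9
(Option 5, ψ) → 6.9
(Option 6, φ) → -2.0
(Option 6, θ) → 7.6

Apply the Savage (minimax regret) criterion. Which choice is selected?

Column bests: θ=8.6, φ=8.4, ψ=8.9, ω=9.6.
Option 1 regrets: 0.0, 0.0, 12.7, 12.8 → max 12.8
Option 2 regrets: 9.4, 6.5, 12.7, 5.9 → max 12.7
Option 3 regrets: 11.8, 5.8, 12.7, 0.0 → max 12.7
Option 4 regrets: 7.1, 6.8, 5.5, 1.4 → max 7.1
Option 5 regrets: 9.7, 10.7, 2.0, 8.7 → max 10.7
Option 6 regrets: 1.0, 10.4, 0.0, 3.5 → max 10.4
Smallest max regret = 7.1 → Option 4.

Option 4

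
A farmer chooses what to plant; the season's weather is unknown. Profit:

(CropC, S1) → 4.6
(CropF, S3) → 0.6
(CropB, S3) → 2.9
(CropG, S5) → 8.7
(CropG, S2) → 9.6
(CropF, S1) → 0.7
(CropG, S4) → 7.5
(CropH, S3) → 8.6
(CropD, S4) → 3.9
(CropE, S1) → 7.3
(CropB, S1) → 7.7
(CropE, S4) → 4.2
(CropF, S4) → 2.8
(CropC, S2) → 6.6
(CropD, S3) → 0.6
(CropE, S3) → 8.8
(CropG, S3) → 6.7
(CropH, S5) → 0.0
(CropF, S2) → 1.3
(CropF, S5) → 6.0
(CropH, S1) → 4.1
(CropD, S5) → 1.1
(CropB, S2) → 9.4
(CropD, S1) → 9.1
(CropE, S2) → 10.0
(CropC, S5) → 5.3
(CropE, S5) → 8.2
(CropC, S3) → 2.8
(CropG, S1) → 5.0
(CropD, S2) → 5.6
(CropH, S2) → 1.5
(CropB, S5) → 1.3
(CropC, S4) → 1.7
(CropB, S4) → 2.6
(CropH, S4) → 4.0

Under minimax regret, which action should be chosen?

Column bests: S1=9.1, S2=10.0, S3=8.8, S4=7.5, S5=8.7.
CropD regrets: 0.0, 4.4, 8.2, 3.6, 7.6 → max 8.2
CropB regrets: 1.4, 0.6, 5.9, 4.9, 7.4 → max 7.4
CropG regrets: 4.1, 0.4, 2.1, 0.0, 0.0 → max 4.1
CropC regrets: 4.5, 3.4, 6.0, 5.8, 3.4 → max 6.0
CropF regrets: 8.4, 8.7, 8.2, 4.7, 2.7 → max 8.7
CropH regrets: 5.0, 8.5, 0.2, 3.5, 8.7 → max 8.7
CropE regrets: 1.8, 0.0, 0.0, 3.3, 0.5 → max 3.3
Smallest max regret = 3.3 → CropE.

CropE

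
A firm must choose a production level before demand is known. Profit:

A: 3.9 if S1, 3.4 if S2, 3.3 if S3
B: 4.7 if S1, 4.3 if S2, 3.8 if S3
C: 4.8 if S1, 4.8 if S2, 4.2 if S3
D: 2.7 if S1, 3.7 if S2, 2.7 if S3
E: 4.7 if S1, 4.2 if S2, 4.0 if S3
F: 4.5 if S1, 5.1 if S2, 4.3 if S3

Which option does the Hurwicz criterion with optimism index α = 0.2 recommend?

A: 0.2·3.9 + 0.8·3.3 = 3.42
B: 0.2·4.7 + 0.8·3.8 = 3.98
C: 0.2·4.8 + 0.8·4.2 = 4.32
D: 0.2·3.7 + 0.8·2.7 = 2.9
E: 0.2·4.7 + 0.8·4.0 = 4.14
F: 0.2·5.1 + 0.8·4.3 = 4.46
Highest Hurwicz score = 4.46 → F.

F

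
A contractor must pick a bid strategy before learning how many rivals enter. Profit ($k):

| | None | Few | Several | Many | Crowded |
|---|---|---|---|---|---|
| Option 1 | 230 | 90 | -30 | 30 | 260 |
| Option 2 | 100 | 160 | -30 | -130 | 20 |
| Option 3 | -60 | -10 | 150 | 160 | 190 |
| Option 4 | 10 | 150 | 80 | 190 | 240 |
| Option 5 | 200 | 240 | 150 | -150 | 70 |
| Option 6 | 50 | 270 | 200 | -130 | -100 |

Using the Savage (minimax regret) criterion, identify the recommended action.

Option 4

Column bests: None=230, Few=270, Several=200, Many=190, Crowded=260.
Option 1 regrets: 0, 180, 230, 160, 0 → max 230
Option 2 regrets: 130, 110, 230, 320, 240 → max 320
Option 3 regrets: 290, 280, 50, 30, 70 → max 290
Option 4 regrets: 220, 120, 120, 0, 20 → max 220
Option 5 regrets: 30, 30, 50, 340, 190 → max 340
Option 6 regrets: 180, 0, 0, 320, 360 → max 360
Smallest max regret = 220 → Option 4.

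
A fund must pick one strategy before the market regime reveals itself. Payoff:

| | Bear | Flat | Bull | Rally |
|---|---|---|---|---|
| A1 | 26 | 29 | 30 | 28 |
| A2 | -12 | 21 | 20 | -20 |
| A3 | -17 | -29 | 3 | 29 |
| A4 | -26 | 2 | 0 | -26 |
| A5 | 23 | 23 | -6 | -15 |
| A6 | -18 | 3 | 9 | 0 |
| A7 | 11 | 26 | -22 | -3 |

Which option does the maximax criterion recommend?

A1

Row maxima: A1=30, A2=21, A3=29, A4=2, A5=23, A6=9, A7=26
Best best-case = 30 → A1.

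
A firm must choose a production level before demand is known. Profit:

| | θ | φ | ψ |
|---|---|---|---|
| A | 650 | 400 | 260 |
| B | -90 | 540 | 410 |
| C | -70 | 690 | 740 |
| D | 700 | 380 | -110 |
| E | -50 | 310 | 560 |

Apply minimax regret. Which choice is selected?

Column bests: θ=700, φ=690, ψ=740.
A regrets: 50, 290, 480 → max 480
B regrets: 790, 150, 330 → max 790
C regrets: 770, 0, 0 → max 770
D regrets: 0, 310, 850 → max 850
E regrets: 750, 380, 180 → max 750
Smallest max regret = 480 → A.

A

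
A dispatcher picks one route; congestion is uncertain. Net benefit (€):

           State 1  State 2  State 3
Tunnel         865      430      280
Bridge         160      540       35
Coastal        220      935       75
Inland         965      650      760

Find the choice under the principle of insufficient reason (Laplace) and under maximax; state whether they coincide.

laplace → Inland; maximax → Inland (agree)

Row averages: Tunnel=525, Bridge=245, Coastal=410, Inland=2375/3
Highest average = 2375/3 → Inland.
Row maxima: Tunnel=865, Bridge=540, Coastal=935, Inland=965
Best best-case = 965 → Inland.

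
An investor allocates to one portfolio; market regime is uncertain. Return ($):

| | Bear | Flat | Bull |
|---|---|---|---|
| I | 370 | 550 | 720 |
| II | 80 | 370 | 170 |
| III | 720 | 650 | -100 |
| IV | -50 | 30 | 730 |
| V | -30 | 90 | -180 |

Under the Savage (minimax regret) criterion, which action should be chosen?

I

Column bests: Bear=720, Flat=650, Bull=730.
I regrets: 350, 100, 10 → max 350
II regrets: 640, 280, 560 → max 640
III regrets: 0, 0, 830 → max 830
IV regrets: 770, 620, 0 → max 770
V regrets: 750, 560, 910 → max 910
Smallest max regret = 350 → I.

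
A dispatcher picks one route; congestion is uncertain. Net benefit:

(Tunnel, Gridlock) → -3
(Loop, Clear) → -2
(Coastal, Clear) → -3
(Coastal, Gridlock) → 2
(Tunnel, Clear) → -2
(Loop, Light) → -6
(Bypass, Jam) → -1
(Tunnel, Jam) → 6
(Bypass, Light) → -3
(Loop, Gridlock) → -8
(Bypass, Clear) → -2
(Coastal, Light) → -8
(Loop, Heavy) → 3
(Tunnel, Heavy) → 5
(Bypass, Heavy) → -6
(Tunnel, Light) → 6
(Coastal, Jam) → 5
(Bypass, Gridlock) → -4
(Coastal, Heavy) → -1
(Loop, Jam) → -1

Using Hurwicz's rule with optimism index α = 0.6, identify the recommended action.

Coastal: 0.6·5 + 0.4·(-8) = -0.2
Tunnel: 0.6·6 + 0.4·(-3) = 2.4
Loop: 0.6·3 + 0.4·(-8) = -1.4
Bypass: 0.6·(-1) + 0.4·(-6) = -3
Highest Hurwicz score = 2.4 → Tunnel.

Tunnel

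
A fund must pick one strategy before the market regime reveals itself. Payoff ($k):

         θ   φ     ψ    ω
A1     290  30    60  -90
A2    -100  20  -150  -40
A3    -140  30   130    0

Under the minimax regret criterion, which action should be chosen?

A1

Column bests: θ=290, φ=30, ψ=130, ω=0.
A1 regrets: 0, 0, 70, 90 → max 90
A2 regrets: 390, 10, 280, 40 → max 390
A3 regrets: 430, 0, 0, 0 → max 430
Smallest max regret = 90 → A1.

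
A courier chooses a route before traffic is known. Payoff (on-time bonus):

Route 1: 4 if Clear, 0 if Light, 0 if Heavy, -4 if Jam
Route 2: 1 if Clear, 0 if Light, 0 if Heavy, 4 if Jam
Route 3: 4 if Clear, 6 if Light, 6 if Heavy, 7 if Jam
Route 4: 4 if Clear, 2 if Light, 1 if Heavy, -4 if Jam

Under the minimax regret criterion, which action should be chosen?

Column bests: Clear=4, Light=6, Heavy=6, Jam=7.
Route 1 regrets: 0, 6, 6, 11 → max 11
Route 2 regrets: 3, 6, 6, 3 → max 6
Route 3 regrets: 0, 0, 0, 0 → max 0
Route 4 regrets: 0, 4, 5, 11 → max 11
Smallest max regret = 0 → Route 3.

Route 3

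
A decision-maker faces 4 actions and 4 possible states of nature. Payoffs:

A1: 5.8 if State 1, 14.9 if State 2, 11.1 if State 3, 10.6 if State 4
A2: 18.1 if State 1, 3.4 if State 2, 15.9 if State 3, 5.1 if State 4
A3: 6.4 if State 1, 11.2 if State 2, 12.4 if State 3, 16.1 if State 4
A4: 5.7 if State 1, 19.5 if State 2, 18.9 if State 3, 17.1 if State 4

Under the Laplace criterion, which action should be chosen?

A4

Row averages: A1=10.6, A2=10.625, A3=11.525, A4=15.3
Highest average = 15.3 → A4.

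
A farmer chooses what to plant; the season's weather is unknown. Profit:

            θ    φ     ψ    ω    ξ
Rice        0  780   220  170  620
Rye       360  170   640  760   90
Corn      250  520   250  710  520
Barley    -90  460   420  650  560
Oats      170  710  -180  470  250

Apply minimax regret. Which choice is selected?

Column bests: θ=360, φ=780, ψ=640, ω=760, ξ=620.
Rice regrets: 360, 0, 420, 590, 0 → max 590
Rye regrets: 0, 610, 0, 0, 530 → max 610
Corn regrets: 110, 260, 390, 50, 100 → max 390
Barley regrets: 450, 320, 220, 110, 60 → max 450
Oats regrets: 190, 70, 820, 290, 370 → max 820
Smallest max regret = 390 → Corn.

Corn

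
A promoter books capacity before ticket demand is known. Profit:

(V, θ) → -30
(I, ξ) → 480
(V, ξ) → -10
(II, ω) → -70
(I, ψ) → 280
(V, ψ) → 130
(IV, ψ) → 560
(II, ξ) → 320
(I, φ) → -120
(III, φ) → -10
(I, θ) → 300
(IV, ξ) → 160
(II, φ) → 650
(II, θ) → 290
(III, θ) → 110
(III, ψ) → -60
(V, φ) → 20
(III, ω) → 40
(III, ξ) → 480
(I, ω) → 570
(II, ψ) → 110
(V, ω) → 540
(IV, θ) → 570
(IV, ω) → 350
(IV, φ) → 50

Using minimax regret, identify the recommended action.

Column bests: θ=570, φ=650, ψ=560, ω=570, ξ=480.
I regrets: 270, 770, 280, 0, 0 → max 770
II regrets: 280, 0, 450, 640, 160 → max 640
III regrets: 460, 660, 620, 530, 0 → max 660
IV regrets: 0, 600, 0, 220, 320 → max 600
V regrets: 600, 630, 430, 30, 490 → max 630
Smallest max regret = 600 → IV.

IV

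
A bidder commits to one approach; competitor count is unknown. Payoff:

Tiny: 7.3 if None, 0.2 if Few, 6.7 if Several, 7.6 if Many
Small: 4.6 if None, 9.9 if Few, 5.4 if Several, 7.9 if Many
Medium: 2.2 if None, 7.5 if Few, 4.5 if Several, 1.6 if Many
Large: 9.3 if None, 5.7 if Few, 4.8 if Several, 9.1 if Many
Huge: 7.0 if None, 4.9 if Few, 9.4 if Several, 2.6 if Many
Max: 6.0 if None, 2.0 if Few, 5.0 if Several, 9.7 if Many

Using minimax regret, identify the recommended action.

Column bests: None=9.3, Few=9.9, Several=9.4, Many=9.7.
Tiny regrets: 2.0, 9.7, 2.7, 2.1 → max 9.7
Small regrets: 4.7, 0.0, 4.0, 1.8 → max 4.7
Medium regrets: 7.1, 2.4, 4.9, 8.1 → max 8.1
Large regrets: 0.0, 4.2, 4.6, 0.6 → max 4.6
Huge regrets: 2.3, 5.0, 0.0, 7.1 → max 7.1
Max regrets: 3.3, 7.9, 4.4, 0.0 → max 7.9
Smallest max regret = 4.6 → Large.

Large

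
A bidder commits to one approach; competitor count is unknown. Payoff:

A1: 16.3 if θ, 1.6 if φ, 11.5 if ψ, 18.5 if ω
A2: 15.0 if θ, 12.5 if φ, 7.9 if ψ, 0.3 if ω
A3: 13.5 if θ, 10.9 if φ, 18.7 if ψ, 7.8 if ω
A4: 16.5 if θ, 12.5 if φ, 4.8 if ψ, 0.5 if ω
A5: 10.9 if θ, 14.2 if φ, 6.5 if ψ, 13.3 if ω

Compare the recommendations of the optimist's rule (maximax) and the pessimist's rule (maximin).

Row maxima: A1=18.5, A2=15.0, A3=18.7, A4=16.5, A5=14.2
Best best-case = 18.7 → A3.
Row minima: A1=1.6, A2=0.3, A3=7.8, A4=0.5, A5=6.5
Best worst-case = 7.8 → A3.

maximax → A3; maximin → A3 (agree)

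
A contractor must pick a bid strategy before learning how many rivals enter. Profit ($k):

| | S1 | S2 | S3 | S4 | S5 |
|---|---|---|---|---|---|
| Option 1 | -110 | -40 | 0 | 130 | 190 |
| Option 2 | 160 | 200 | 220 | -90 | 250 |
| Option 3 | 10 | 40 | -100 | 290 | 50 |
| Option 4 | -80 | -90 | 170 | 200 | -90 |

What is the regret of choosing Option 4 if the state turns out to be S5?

Best payoff under S5 is 250.
Regret = 250 − (-90) = 340.

340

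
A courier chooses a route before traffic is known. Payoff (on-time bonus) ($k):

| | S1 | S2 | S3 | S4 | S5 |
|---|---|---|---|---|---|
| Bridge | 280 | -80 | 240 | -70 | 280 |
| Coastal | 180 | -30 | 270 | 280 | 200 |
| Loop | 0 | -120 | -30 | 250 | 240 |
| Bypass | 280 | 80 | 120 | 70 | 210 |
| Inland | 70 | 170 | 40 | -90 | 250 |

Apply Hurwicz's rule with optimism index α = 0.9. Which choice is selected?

Bypass

Bridge: 0.9·280 + 0.1·(-80) = 244
Coastal: 0.9·280 + 0.1·(-30) = 249
Loop: 0.9·250 + 0.1·(-120) = 213
Bypass: 0.9·280 + 0.1·70 = 259
Inland: 0.9·250 + 0.1·(-90) = 216
Highest Hurwicz score = 259 → Bypass.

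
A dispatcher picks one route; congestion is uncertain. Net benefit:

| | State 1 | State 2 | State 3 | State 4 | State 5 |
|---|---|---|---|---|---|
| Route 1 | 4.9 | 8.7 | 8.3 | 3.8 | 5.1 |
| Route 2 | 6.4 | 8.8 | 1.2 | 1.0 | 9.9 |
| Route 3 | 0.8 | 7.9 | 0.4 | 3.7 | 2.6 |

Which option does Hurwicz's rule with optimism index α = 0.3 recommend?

Route 1

Route 1: 0.3·8.7 + 0.7·3.8 = 5.27
Route 2: 0.3·9.9 + 0.7·1.0 = 3.67
Route 3: 0.3·7.9 + 0.7·0.4 = 2.65
Highest Hurwicz score = 5.27 → Route 1.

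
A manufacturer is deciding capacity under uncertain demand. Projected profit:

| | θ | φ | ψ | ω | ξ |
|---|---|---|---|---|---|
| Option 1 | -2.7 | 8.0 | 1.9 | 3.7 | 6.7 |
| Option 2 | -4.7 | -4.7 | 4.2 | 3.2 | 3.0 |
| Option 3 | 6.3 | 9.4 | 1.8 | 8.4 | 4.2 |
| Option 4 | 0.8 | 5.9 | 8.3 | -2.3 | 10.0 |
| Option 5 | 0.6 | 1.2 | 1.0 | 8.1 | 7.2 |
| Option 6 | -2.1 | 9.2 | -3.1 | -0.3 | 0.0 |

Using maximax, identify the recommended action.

Row maxima: Option 1=8.0, Option 2=4.2, Option 3=9.4, Option 4=10.0, Option 5=8.1, Option 6=9.2
Best best-case = 10.0 → Option 4.

Option 4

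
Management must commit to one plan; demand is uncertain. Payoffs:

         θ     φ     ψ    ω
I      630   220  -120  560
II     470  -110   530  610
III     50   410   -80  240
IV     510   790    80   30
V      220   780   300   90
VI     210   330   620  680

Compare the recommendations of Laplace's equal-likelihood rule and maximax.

laplace → VI; maximax → IV (disagree)

Row averages: I=322.5, II=375, III=155, IV=352.5, V=347.5, VI=460
Highest average = 460 → VI.
Row maxima: I=630, II=610, III=410, IV=790, V=780, VI=680
Best best-case = 790 → IV.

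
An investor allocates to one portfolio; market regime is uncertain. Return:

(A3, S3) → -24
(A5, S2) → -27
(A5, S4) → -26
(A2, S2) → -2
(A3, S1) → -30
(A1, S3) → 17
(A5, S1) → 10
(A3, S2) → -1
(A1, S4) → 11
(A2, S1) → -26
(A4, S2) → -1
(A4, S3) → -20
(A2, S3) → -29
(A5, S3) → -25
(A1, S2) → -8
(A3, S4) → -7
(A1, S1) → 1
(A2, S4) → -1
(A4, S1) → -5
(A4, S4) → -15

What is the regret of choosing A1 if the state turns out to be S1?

9

Best payoff under S1 is 10.
Regret = 10 − 1 = 9.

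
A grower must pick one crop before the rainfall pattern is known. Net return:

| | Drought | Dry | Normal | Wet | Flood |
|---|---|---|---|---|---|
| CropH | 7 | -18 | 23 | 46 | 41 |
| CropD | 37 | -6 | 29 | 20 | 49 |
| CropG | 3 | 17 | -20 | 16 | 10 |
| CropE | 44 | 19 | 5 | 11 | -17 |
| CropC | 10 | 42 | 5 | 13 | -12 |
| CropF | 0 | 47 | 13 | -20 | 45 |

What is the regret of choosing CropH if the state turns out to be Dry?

65

Best payoff under Dry is 47.
Regret = 47 − (-18) = 65.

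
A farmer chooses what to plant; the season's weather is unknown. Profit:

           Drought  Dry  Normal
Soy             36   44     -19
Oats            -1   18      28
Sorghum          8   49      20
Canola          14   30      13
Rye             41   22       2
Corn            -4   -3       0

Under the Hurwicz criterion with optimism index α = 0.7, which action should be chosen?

Sorghum

Soy: 0.7·44 + 0.3·(-19) = 25.1
Oats: 0.7·28 + 0.3·(-1) = 19.3
Sorghum: 0.7·49 + 0.3·8 = 36.7
Canola: 0.7·30 + 0.3·13 = 24.9
Rye: 0.7·41 + 0.3·2 = 29.3
Corn: 0.7·0 + 0.3·(-4) = -1.2
Highest Hurwicz score = 36.7 → Sorghum.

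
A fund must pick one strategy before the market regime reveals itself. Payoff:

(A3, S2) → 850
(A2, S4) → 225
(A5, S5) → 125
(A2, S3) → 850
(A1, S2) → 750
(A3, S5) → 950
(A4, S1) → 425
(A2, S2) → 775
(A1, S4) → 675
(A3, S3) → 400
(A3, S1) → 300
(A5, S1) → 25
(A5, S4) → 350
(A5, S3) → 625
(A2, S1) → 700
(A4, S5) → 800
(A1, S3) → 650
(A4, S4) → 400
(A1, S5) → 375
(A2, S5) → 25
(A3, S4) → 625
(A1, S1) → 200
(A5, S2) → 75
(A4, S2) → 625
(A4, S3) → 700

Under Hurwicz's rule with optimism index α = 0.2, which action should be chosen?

A4

A1: 0.2·750 + 0.8·200 = 310
A2: 0.2·850 + 0.8·25 = 190
A3: 0.2·950 + 0.8·300 = 430
A4: 0.2·800 + 0.8·400 = 480
A5: 0.2·625 + 0.8·25 = 145
Highest Hurwicz score = 480 → A4.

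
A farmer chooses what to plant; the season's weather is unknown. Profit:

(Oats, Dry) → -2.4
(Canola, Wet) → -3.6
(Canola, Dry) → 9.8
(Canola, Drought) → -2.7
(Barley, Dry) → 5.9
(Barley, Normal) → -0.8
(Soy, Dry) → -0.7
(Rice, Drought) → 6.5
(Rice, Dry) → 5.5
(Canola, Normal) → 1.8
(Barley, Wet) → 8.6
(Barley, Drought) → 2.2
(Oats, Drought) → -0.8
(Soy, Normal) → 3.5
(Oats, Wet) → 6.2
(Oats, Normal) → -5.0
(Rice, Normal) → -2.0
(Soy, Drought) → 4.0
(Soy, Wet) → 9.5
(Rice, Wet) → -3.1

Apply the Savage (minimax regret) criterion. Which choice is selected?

Barley

Column bests: Drought=6.5, Dry=9.8, Normal=3.5, Wet=9.5.
Barley regrets: 4.3, 3.9, 4.3, 0.9 → max 4.3
Soy regrets: 2.5, 10.5, 0.0, 0.0 → max 10.5
Rice regrets: 0.0, 4.3, 5.5, 12.6 → max 12.6
Canola regrets: 9.2, 0.0, 1.7, 13.1 → max 13.1
Oats regrets: 7.3, 12.2, 8.5, 3.3 → max 12.2
Smallest max regret = 4.3 → Barley.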